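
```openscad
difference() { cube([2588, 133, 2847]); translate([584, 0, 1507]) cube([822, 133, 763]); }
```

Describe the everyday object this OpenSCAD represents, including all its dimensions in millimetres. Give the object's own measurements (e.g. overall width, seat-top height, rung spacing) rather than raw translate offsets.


A wall 2588 mm long (x), 133 mm thick (y), 2847 mm tall, with a rectangular window opening cut through it. The opening is 822 mm wide and 763 mm tall; its sill is at z = 1507 mm and its near (−x) edge is 584 mm from the wall's −x end. The opening passes through the full wall thickness.


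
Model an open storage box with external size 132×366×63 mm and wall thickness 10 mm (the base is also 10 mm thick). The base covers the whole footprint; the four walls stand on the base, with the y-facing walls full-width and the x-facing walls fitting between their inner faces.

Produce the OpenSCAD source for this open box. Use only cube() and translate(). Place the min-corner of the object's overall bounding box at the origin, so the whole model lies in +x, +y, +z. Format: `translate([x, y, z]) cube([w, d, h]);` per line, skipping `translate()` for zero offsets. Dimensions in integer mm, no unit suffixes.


cube([132, 366, 10]);
translate([0, 0, 10]) cube([132, 10, 53]);
translate([0, 356, 10]) cube([132, 10, 53]);
translate([0, 10, 10]) cube([10, 346, 53]);
translate([122, 10, 10]) cube([10, 346, 53]);


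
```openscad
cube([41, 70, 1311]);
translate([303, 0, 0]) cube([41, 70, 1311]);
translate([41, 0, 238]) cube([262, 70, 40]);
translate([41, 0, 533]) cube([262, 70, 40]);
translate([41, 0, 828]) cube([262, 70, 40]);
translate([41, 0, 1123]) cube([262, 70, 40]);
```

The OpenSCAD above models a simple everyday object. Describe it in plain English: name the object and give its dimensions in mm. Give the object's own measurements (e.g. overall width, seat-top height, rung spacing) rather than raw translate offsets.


A straight ladder. Two 41×70 mm vertical rails, 1311 mm tall, stand 344 mm apart (outside-to-outside) with their front faces coplanar on the −y side. 4 rungs, each 70 mm deep and 40 mm tall, span between the inner faces of the rails, front faces flush with the rails. The lowest rung's underside is at z = 238 mm and rungs are spaced 295 mm apart (underside to underside).


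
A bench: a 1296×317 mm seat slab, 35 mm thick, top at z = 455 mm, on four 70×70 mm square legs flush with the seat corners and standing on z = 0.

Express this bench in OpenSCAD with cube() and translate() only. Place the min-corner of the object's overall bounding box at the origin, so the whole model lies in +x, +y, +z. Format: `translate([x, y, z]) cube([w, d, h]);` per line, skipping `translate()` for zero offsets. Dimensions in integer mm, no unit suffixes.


translate([0, 0, 420]) cube([1296, 317, 35]);
cube([70, 70, 420]);
translate([0, 247, 0]) cube([70, 70, 420]);
translate([1226, 0, 0]) cube([70, 70, 420]);
translate([1226, 247, 0]) cube([70, 70, 420]);


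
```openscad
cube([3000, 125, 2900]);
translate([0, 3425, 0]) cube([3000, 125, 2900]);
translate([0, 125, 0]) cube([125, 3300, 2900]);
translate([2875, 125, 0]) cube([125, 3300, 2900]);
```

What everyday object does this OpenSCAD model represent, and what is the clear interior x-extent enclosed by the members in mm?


A house (or room) frame. The interior width is 2750 mm.

Four 2900 mm walls enclosing a rectangle with no floor or roof — a room or house frame. Outside width is 3000 mm and wall thickness is 125 mm, so the interior width is 3000 − 2 × 125 = 2750 mm.


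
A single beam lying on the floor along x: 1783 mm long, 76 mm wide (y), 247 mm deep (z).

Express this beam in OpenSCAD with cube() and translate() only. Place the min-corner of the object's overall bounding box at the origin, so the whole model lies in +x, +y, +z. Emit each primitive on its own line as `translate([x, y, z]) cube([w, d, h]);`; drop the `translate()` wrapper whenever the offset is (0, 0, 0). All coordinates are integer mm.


cube([1783, 76, 247]);


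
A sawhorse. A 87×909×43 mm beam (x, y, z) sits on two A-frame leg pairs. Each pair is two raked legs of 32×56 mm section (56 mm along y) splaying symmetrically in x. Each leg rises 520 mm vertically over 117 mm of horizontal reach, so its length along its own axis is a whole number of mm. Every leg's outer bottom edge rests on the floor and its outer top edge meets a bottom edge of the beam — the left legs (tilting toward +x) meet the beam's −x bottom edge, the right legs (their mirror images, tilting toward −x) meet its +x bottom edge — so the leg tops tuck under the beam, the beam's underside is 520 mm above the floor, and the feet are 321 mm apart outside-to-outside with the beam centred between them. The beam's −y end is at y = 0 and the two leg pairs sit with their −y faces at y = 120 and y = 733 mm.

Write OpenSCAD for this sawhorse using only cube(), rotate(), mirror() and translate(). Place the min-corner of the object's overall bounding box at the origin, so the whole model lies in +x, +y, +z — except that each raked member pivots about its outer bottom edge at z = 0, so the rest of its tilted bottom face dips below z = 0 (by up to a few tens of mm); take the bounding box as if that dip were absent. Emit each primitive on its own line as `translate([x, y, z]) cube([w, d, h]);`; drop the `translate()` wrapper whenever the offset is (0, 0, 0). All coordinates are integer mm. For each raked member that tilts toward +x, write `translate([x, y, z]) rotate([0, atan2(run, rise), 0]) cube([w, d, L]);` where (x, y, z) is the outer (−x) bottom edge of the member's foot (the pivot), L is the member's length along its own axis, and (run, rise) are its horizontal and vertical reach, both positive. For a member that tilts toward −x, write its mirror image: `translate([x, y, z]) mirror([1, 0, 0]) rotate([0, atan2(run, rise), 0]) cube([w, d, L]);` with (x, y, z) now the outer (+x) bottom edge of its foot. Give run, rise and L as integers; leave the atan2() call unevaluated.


// leg length = √(117² + 520²) = 533
// right-leg outer foot x = 2·117 + 87 = 321
// beam min-corner = (117, 0, 520)
translate([117, 0, 520]) cube([87, 909, 43]);
translate([0, 120, 0]) rotate([0, atan2(117, 520), 0]) cube([32, 56, 533]);
translate([321, 120, 0]) mirror([1, 0, 0]) rotate([0, atan2(117, 520), 0]) cube([32, 56, 533]);
translate([0, 733, 0]) rotate([0, atan2(117, 520), 0]) cube([32, 56, 533]);
translate([321, 733, 0]) mirror([1, 0, 0]) rotate([0, atan2(117, 520), 0]) cube([32, 56, 533]);


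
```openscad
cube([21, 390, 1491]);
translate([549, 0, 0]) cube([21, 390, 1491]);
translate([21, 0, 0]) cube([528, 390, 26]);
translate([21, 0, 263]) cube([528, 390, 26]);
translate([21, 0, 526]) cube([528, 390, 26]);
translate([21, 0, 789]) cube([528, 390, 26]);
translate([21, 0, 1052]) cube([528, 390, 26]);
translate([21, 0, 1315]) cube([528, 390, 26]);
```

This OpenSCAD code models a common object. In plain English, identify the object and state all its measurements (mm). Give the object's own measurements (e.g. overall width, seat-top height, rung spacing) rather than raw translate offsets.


An open bookshelf. Two side panels, each 21 mm thick, 390 mm deep and 1491 mm tall, stand 570 mm apart (outside-to-outside). Between them sit 6 shelves, each 26 mm thick and 390 mm deep, spanning the full gap between the sides. The bottom shelf rests on the floor (its underside at z = 0) and the clear gap between one shelf's top and the next shelf's underside is 237 mm.


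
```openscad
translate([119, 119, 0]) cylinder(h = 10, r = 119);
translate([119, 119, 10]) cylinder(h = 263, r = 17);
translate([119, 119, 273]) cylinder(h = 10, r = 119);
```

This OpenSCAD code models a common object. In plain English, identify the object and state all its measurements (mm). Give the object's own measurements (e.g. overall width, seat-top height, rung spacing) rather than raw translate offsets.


A spool: two coaxial disc flanges of radius 119 mm and thickness 10 mm, joined by a core cylinder of radius 17 mm and height 263 mm. The lower flange rests on z = 0 and the three cylinders share a vertical axis.


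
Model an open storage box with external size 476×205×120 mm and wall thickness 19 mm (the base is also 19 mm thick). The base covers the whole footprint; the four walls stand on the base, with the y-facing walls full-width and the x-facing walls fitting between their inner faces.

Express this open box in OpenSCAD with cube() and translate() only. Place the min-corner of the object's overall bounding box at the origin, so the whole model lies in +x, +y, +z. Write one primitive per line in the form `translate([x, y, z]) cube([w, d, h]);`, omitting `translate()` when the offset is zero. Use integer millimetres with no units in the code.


cube([476, 205, 19]);
translate([0, 0, 19]) cube([476, 19, 101]);
translate([0, 186, 19]) cube([476, 19, 101]);
translate([0, 19, 19]) cube([19, 167, 101]);
translate([457, 19, 19]) cube([19, 167, 101]);


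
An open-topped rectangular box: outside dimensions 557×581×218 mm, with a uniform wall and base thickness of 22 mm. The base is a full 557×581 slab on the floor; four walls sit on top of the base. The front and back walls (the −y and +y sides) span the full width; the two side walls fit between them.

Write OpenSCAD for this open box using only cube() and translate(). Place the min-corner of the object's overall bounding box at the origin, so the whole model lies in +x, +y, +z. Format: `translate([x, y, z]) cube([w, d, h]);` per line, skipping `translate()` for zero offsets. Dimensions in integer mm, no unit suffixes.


cube([557, 581, 22]);
translate([0, 0, 22]) cube([557, 22, 196]);
translate([0, 559, 22]) cube([557, 22, 196]);
translate([0, 22, 22]) cube([22, 537, 196]);
translate([535, 22, 22]) cube([22, 537, 196]);


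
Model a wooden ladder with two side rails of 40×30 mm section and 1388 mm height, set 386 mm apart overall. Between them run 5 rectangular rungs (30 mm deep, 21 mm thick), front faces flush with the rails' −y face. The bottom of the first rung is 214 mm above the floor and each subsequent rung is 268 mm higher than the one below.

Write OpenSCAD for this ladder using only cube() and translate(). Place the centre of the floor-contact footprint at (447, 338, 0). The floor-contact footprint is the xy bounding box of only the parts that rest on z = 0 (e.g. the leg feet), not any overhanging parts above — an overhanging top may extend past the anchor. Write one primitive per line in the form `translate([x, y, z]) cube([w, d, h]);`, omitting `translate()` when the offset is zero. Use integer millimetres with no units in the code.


translate([254, 323, 0]) cube([40, 30, 1388]);
translate([600, 323, 0]) cube([40, 30, 1388]);
translate([294, 323, 214]) cube([306, 30, 21]);
translate([294, 323, 482]) cube([306, 30, 21]);
translate([294, 323, 750]) cube([306, 30, 21]);
translate([294, 323, 1018]) cube([306, 30, 21]);
translate([294, 323, 1286]) cube([306, 30, 21]);


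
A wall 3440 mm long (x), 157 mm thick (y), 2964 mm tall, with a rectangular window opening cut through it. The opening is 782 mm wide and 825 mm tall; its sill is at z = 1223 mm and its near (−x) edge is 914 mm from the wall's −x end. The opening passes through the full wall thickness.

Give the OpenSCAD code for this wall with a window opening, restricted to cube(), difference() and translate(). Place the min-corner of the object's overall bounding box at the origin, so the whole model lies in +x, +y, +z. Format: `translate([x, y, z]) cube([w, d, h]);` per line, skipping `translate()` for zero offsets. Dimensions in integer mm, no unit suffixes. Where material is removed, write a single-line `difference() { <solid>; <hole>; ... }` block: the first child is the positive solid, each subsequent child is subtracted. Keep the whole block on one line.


difference() { cube([3440, 157, 2964]); translate([914, 0, 1223]) cube([782, 157, 825]); }


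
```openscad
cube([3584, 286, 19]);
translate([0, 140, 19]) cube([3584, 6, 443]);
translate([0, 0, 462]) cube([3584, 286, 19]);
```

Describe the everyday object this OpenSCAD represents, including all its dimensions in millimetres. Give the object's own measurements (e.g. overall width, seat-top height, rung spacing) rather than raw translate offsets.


An I-beam lying along x, 3584 mm long. Overall section height 481 mm. Two flanges 286 mm wide (y) and 19 mm thick, one on the floor and one at the top; a web 6 mm thick runs between them, centred on the flange width.


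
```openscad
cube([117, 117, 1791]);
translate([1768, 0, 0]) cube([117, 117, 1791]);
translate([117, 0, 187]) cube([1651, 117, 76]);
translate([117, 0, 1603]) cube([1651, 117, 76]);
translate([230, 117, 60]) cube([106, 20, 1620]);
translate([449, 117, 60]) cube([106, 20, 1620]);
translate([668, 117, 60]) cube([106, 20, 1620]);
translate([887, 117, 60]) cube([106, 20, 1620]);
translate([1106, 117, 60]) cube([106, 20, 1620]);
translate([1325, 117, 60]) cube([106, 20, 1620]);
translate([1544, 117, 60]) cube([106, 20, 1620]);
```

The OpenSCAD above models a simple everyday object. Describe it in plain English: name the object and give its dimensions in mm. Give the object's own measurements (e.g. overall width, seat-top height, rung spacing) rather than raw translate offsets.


A fence section. Two 117×117 mm posts, 1791 mm tall, stand on the floor with a clear span of 1651 mm between their inner faces. Two horizontal rails of 117×76 mm section span the gap between the posts with their undersides at z = 187 mm and z = 1603 mm, flush with the posts' −y face. 7 pickets, each 106 mm wide, 20 mm thick and 1620 mm tall, are fixed to the +y face of the rails with their bottoms at z = 60 mm, spaced across the span with a 113 mm gap after the −x post and between neighbouring pickets, with 118 mm left before the +x post.


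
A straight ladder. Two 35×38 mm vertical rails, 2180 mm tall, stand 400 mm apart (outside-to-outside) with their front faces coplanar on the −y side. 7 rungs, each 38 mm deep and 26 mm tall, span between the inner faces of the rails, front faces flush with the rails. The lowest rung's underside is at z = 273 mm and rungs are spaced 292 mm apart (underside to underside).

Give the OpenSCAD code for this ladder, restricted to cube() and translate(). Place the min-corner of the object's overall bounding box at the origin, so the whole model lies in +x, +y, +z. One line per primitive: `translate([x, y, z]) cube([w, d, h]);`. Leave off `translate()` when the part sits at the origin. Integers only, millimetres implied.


// rung span = 400 - 2*35 = 330
// rung[k] z = 273 + k*292
cube([35, 38, 2180]);
translate([365, 0, 0]) cube([35, 38, 2180]);
translate([35, 0, 273]) cube([330, 38, 26]);
translate([35, 0, 565]) cube([330, 38, 26]);
translate([35, 0, 857]) cube([330, 38, 26]);
translate([35, 0, 1149]) cube([330, 38, 26]);
translate([35, 0, 1441]) cube([330, 38, 26]);
translate([35, 0, 1733]) cube([330, 38, 26]);
translate([35, 0, 2025]) cube([330, 38, 26]);


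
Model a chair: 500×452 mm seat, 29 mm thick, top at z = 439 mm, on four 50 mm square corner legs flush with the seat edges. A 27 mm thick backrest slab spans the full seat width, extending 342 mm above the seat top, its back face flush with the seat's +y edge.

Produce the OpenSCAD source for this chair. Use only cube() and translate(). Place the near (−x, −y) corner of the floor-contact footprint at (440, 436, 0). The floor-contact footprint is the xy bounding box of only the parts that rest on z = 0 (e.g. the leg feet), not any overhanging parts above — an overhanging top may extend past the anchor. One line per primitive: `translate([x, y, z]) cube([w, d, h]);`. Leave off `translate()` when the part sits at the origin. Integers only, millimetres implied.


translate([440, 436, 410]) cube([500, 452, 29]);
translate([440, 436, 0]) cube([50, 50, 410]);
translate([890, 436, 0]) cube([50, 50, 410]);
translate([440, 838, 0]) cube([50, 50, 410]);
translate([890, 838, 0]) cube([50, 50, 410]);
translate([440, 861, 439]) cube([500, 27, 342]);


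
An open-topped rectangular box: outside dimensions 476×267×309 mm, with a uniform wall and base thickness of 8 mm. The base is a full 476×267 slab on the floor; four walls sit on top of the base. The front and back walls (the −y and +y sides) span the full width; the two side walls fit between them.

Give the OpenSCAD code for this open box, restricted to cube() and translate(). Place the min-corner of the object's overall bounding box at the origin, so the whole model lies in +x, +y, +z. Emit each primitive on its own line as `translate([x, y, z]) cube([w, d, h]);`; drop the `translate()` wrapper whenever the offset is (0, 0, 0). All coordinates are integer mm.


cube([476, 267, 8]);
translate([0, 0, 8]) cube([476, 8, 301]);
translate([0, 259, 8]) cube([476, 8, 301]);
translate([0, 8, 8]) cube([8, 251, 301]);
translate([468, 8, 8]) cube([8, 251, 301]);


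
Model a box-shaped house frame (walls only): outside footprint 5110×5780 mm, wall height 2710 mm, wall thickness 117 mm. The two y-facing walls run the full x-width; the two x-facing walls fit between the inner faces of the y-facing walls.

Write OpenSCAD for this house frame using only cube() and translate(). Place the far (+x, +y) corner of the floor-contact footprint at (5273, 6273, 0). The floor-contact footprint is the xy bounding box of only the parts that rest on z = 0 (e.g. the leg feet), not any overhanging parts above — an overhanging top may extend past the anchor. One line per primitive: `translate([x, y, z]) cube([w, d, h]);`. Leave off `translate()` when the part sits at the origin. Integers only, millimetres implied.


translate([163, 493, 0]) cube([5110, 117, 2710]);
translate([163, 6156, 0]) cube([5110, 117, 2710]);
translate([163, 610, 0]) cube([117, 5546, 2710]);
translate([5156, 610, 0]) cube([117, 5546, 2710]);


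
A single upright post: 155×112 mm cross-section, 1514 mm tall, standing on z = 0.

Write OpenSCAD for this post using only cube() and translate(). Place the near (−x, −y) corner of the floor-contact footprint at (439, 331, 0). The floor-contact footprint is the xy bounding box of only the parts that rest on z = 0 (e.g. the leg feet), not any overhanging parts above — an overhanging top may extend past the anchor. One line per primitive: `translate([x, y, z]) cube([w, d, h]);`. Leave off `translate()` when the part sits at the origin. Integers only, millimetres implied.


translate([439, 331, 0]) cube([155, 112, 1514]);


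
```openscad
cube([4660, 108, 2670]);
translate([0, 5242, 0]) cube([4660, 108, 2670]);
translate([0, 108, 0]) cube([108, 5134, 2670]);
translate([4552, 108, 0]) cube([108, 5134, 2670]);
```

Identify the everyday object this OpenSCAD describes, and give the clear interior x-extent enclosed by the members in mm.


A house (or room) frame. The interior width is 4444 mm.

Four 2670 mm walls enclosing a rectangle with no floor or roof — a room or house frame. Outside width is 4660 mm and wall thickness is 108 mm, so the interior width is 4660 − 2 × 108 = 4444 mm.


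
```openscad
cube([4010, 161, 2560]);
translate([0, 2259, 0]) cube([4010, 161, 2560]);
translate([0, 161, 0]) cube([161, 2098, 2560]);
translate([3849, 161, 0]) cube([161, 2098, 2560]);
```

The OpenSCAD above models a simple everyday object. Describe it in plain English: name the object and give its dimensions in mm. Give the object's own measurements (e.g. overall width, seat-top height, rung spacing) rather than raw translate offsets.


The wall frame of a small rectangular building: four walls, each 2560 mm tall and 161 mm thick, enclosing a footprint 4010 mm (x) by 2420 mm (y) outside-to-outside, with no floor or roof. The front and back walls (the −y and +y sides) span the full width; the two side walls fit between them.


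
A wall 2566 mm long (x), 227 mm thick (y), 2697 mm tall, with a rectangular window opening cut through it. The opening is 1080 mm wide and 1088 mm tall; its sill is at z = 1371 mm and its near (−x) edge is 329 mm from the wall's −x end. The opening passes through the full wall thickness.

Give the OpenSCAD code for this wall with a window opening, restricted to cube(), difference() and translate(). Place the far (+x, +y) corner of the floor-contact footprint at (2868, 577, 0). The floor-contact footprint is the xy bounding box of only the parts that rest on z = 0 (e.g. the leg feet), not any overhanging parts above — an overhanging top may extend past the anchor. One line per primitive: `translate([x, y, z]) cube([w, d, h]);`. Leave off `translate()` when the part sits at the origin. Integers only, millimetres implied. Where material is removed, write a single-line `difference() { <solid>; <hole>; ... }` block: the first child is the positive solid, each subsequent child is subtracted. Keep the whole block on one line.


difference() { translate([302, 350, 0]) cube([2566, 227, 2697]); translate([631, 350, 1371]) cube([1080, 227, 1088]); }


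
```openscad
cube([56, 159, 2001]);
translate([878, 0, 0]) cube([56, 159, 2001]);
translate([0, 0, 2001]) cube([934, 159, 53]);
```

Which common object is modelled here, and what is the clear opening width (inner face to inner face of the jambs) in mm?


A door frame. The clear opening width is 822 mm.

Two 2001 mm tall posts with a header on top — a door frame. The left jamb is 56 mm wide at x = 0; the right jamb starts at x = 878. The clear opening is 878 − 56 = 822 mm.


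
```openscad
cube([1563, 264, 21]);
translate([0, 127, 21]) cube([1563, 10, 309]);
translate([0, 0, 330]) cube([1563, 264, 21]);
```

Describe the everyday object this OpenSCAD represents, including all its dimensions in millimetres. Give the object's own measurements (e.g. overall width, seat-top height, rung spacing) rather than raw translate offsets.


An I-beam lying along x, 1563 mm long. Overall section height 351 mm. Two flanges 264 mm wide (y) and 21 mm thick, one on the floor and one at the top; a web 10 mm thick runs between them, centred on the flange width.


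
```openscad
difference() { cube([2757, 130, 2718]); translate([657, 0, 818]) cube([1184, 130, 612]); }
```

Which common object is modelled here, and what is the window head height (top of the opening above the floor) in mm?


A wall with a window opening. The window head height is 1430 mm.

A wall with a rectangular opening subtracted — a window. Sill at z = 818, opening 612 mm tall, so the head is at 818 + 612 = 1430 mm.


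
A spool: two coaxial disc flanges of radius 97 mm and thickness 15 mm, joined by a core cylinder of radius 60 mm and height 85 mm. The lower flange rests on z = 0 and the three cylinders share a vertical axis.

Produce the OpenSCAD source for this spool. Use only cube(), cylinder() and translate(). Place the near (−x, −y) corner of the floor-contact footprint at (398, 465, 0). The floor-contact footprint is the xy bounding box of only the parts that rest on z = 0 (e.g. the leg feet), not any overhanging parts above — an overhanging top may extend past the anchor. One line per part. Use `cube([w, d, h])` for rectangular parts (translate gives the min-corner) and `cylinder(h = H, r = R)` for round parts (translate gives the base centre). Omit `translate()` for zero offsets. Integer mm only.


translate([495, 562, 0]) cylinder(h = 15, r = 97);
translate([495, 562, 15]) cylinder(h = 85, r = 60);
translate([495, 562, 100]) cylinder(h = 15, r = 97);


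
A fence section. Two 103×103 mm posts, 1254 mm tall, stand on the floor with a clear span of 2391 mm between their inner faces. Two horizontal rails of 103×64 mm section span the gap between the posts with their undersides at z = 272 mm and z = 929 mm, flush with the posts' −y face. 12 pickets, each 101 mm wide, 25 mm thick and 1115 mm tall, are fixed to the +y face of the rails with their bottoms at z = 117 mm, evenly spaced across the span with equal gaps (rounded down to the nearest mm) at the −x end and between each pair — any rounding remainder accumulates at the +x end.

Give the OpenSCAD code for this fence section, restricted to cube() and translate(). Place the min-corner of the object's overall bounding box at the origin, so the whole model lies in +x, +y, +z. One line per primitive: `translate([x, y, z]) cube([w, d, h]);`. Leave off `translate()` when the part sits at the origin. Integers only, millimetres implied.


cube([103, 103, 1254]);
translate([2494, 0, 0]) cube([103, 103, 1254]);
translate([103, 0, 272]) cube([2391, 103, 64]);
translate([103, 0, 929]) cube([2391, 103, 64]);
translate([193, 103, 117]) cube([101, 25, 1115]);
translate([384, 103, 117]) cube([101, 25, 1115]);
translate([575, 103, 117]) cube([101, 25, 1115]);
translate([766, 103, 117]) cube([101, 25, 1115]);
translate([957, 103, 117]) cube([101, 25, 1115]);
translate([1148, 103, 117]) cube([101, 25, 1115]);
translate([1339, 103, 117]) cube([101, 25, 1115]);
translate([1530, 103, 117]) cube([101, 25, 1115]);
translate([1721, 103, 117]) cube([101, 25, 1115]);
translate([1912, 103, 117]) cube([101, 25, 1115]);
translate([2103, 103, 117]) cube([101, 25, 1115]);
translate([2294, 103, 117]) cube([101, 25, 1115]);


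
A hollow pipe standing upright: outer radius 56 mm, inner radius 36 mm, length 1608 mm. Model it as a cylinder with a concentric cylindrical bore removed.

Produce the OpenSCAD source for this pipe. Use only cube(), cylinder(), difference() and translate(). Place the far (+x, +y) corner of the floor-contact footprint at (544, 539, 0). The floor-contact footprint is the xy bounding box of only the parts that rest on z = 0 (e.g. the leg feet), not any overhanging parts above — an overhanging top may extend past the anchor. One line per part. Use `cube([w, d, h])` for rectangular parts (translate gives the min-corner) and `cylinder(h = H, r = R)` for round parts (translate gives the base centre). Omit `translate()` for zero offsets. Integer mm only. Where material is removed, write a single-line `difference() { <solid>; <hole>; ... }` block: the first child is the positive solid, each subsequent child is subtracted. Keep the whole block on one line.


difference() { translate([488, 483, 0]) cylinder(h = 1608, r = 56); translate([488, 483, 0]) cylinder(h = 1608, r = 36); }


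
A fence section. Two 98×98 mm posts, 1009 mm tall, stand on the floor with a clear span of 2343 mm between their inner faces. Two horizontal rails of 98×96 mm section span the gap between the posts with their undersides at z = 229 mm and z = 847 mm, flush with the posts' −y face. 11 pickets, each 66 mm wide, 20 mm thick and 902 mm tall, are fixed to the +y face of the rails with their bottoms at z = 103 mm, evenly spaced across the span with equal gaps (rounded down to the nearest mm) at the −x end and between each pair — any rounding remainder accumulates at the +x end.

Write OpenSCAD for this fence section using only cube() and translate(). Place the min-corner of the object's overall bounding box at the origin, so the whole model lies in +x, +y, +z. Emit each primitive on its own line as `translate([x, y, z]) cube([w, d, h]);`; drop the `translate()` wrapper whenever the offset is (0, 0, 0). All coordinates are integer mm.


cube([98, 98, 1009]);
translate([2441, 0, 0]) cube([98, 98, 1009]);
translate([98, 0, 229]) cube([2343, 98, 96]);
translate([98, 0, 847]) cube([2343, 98, 96]);
translate([232, 98, 103]) cube([66, 20, 902]);
translate([432, 98, 103]) cube([66, 20, 902]);
translate([632, 98, 103]) cube([66, 20, 902]);
translate([832, 98, 103]) cube([66, 20, 902]);
translate([1032, 98, 103]) cube([66, 20, 902]);
translate([1232, 98, 103]) cube([66, 20, 902]);
translate([1432, 98, 103]) cube([66, 20, 902]);
translate([1632, 98, 103]) cube([66, 20, 902]);
translate([1832, 98, 103]) cube([66, 20, 902]);
translate([2032, 98, 103]) cube([66, 20, 902]);
translate([2232, 98, 103]) cube([66, 20, 902]);


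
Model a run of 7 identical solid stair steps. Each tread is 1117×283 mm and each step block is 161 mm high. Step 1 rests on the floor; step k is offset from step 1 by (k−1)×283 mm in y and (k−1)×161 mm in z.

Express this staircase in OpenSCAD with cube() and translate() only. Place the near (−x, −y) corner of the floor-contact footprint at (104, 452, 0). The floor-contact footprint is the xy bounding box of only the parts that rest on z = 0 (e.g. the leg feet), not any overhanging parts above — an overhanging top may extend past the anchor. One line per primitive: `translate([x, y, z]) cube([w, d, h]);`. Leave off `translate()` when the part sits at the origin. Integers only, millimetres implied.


translate([104, 452, 0]) cube([1117, 283, 161]);
translate([104, 735, 161]) cube([1117, 283, 161]);
translate([104, 1018, 322]) cube([1117, 283, 161]);
translate([104, 1301, 483]) cube([1117, 283, 161]);
translate([104, 1584, 644]) cube([1117, 283, 161]);
translate([104, 1867, 805]) cube([1117, 283, 161]);
translate([104, 2150, 966]) cube([1117, 283, 161]);


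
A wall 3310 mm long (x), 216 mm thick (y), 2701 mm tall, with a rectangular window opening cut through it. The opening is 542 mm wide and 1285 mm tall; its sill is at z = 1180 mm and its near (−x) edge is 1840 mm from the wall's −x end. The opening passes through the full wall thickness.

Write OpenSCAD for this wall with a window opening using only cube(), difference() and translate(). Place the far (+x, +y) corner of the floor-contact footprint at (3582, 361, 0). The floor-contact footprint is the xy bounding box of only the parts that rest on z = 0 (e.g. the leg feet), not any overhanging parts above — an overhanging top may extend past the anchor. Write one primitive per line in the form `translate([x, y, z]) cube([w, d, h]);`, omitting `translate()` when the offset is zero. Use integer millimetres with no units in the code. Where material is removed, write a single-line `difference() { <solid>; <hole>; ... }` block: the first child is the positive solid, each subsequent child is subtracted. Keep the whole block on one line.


difference() { translate([272, 145, 0]) cube([3310, 216, 2701]); translate([2112, 145, 1180]) cube([542, 216, 1285]); }


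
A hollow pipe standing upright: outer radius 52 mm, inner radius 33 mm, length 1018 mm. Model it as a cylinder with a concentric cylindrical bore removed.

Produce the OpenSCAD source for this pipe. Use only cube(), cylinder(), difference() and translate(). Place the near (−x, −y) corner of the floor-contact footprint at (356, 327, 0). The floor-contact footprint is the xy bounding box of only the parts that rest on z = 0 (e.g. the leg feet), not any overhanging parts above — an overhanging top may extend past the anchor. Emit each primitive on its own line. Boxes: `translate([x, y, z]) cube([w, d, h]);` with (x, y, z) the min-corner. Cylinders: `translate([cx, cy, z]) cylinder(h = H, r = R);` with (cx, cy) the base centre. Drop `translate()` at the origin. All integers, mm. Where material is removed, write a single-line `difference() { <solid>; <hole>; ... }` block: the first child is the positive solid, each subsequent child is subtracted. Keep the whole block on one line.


difference() { translate([408, 379, 0]) cylinder(h = 1018, r = 52); translate([408, 379, 0]) cylinder(h = 1018, r = 33); }


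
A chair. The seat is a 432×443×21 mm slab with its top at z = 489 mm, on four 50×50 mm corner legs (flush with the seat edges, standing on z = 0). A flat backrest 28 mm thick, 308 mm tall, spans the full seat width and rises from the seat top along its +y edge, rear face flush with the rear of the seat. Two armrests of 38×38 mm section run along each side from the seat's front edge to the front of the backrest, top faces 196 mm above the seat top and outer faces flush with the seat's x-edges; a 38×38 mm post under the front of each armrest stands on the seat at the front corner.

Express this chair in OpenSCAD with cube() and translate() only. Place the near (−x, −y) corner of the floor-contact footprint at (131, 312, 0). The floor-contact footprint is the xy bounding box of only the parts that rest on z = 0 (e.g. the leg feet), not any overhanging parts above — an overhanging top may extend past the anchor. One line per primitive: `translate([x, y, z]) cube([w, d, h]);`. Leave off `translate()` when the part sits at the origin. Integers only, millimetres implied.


translate([131, 312, 468]) cube([432, 443, 21]);
translate([131, 312, 0]) cube([50, 50, 468]);
translate([513, 312, 0]) cube([50, 50, 468]);
translate([131, 705, 0]) cube([50, 50, 468]);
translate([513, 705, 0]) cube([50, 50, 468]);
translate([131, 727, 489]) cube([432, 28, 308]);
translate([131, 312, 647]) cube([38, 415, 38]);
translate([525, 312, 647]) cube([38, 415, 38]);
translate([131, 312, 489]) cube([38, 38, 158]);
translate([525, 312, 489]) cube([38, 38, 158]);


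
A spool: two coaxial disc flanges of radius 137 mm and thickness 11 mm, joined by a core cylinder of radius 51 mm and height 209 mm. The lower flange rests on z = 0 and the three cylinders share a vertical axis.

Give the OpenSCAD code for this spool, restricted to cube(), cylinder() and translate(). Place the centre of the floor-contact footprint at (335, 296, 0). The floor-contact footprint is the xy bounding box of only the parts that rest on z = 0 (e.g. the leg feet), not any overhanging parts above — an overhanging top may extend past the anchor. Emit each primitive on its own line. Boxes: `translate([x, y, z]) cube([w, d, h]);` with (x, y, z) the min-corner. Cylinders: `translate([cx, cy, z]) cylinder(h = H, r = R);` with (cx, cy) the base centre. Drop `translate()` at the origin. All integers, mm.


translate([335, 296, 0]) cylinder(h = 11, r = 137);
translate([335, 296, 11]) cylinder(h = 209, r = 51);
translate([335, 296, 220]) cylinder(h = 11, r = 137);


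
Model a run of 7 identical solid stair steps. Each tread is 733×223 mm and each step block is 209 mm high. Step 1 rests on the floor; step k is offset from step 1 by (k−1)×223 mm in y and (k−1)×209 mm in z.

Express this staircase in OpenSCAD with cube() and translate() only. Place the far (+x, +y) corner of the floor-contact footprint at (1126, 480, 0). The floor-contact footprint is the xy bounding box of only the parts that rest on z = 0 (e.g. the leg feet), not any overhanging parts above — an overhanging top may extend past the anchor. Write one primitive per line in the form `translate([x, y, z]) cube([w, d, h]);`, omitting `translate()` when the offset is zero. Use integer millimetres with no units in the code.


translate([393, 257, 0]) cube([733, 223, 209]);
translate([393, 480, 209]) cube([733, 223, 209]);
translate([393, 703, 418]) cube([733, 223, 209]);
translate([393, 926, 627]) cube([733, 223, 209]);
translate([393, 1149, 836]) cube([733, 223, 209]);
translate([393, 1372, 1045]) cube([733, 223, 209]);
translate([393, 1595, 1254]) cube([733, 223, 209]);


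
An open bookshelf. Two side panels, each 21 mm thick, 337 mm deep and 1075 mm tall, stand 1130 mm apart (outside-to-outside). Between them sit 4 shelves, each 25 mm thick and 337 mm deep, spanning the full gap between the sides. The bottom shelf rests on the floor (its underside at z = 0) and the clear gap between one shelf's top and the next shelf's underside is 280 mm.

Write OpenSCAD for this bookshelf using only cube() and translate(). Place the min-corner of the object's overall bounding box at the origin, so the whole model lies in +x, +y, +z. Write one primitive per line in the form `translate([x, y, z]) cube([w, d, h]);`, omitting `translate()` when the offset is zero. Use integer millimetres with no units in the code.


cube([21, 337, 1075]);
translate([1109, 0, 0]) cube([21, 337, 1075]);
translate([21, 0, 0]) cube([1088, 337, 25]);
translate([21, 0, 305]) cube([1088, 337, 25]);
translate([21, 0, 610]) cube([1088, 337, 25]);
translate([21, 0, 915]) cube([1088, 337, 25]);


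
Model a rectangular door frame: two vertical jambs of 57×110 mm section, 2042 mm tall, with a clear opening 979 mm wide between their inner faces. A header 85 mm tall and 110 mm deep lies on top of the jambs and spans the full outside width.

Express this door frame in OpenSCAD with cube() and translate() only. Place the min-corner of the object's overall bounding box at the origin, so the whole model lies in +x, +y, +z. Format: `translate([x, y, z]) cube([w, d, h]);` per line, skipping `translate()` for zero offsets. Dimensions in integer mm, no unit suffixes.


cube([57, 110, 2042]);
translate([1036, 0, 0]) cube([57, 110, 2042]);
translate([0, 0, 2042]) cube([1093, 110, 85]);


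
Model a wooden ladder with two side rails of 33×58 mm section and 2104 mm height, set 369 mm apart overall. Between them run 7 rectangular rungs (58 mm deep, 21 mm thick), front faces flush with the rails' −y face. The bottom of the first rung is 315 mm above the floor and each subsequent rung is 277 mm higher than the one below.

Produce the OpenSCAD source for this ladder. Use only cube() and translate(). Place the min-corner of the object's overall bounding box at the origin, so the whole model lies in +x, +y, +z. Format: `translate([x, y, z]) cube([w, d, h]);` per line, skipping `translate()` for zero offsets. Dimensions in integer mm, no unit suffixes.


cube([33, 58, 2104]);
translate([336, 0, 0]) cube([33, 58, 2104]);
translate([33, 0, 315]) cube([303, 58, 21]);
translate([33, 0, 592]) cube([303, 58, 21]);
translate([33, 0, 869]) cube([303, 58, 21]);
translate([33, 0, 1146]) cube([303, 58, 21]);
translate([33, 0, 1423]) cube([303, 58, 21]);
translate([33, 0, 1700]) cube([303, 58, 21]);
translate([33, 0, 1977]) cube([303, 58, 21]);


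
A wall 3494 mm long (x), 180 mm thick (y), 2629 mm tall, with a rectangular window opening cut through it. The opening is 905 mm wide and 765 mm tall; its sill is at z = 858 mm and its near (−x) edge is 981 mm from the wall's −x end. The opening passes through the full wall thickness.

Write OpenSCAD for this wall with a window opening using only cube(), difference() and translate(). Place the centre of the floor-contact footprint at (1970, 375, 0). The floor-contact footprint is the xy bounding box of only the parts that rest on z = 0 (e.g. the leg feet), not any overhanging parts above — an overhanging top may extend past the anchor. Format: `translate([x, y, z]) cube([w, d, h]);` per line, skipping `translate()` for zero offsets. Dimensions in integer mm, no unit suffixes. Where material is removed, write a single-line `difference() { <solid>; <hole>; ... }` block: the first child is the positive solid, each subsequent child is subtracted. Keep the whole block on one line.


difference() { translate([223, 285, 0]) cube([3494, 180, 2629]); translate([1204, 285, 858]) cube([905, 180, 765]); }


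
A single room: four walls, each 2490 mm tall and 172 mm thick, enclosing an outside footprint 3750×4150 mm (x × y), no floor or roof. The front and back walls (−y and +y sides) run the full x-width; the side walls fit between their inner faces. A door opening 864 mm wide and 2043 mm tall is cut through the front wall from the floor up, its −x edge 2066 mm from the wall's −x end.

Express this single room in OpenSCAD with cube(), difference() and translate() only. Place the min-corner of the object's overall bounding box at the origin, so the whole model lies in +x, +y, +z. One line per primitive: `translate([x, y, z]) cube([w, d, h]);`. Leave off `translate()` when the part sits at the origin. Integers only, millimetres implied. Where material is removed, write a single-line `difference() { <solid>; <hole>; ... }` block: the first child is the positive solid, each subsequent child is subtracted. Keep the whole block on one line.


difference() { cube([3750, 172, 2490]); translate([2066, 0, 0]) cube([864, 172, 2043]); }
translate([0, 3978, 0]) cube([3750, 172, 2490]);
translate([0, 172, 0]) cube([172, 3806, 2490]);
translate([3578, 172, 0]) cube([172, 3806, 2490]);


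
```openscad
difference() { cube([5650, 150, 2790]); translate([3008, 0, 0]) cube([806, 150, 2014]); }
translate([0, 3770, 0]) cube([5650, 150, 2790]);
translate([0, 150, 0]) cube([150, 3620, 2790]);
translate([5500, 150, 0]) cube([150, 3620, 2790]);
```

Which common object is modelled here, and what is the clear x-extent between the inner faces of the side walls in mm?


A single room. The interior width is 5350 mm.

Four walls enclosing a rectangle with a door in the front wall — a room. Outside width 5650 minus two 150 mm walls gives 5350 mm.
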